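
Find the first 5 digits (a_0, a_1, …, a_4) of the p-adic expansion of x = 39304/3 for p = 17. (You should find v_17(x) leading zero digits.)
(a_0, …, a_4) = (0, 0, 0, 14, 5)

v_17(39304/3) = 3, so a_0 = ... = a_2 = 0. Factor out: x = 17^3 · u with u = 8/3 a unit in ℤ_17. Expand u iteratively via a_{v+i} = u_i mod 17, u_{i+1} = (u_i − a_{v+i})/17:
  u_0 = 8/3;  a_3 = 14;  u_1 = (u_0 − 14)/17 = -2/3
  u_1 = -2/3;  a_4 = 5;  u_2 = (u_1 − 5)/17 = -1/3
Digits: (0, 0, 0, 14, 5).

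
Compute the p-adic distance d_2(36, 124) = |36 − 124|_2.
d_2(36, 124) = 1/8

Step 1 — x − y = 36 − 124 = -88. Step 2 — v_2(-88) = 3 (factor: -88 = −(2^3 · 11); the sign does not affect v_p). Step 3 — |x − y|_2 = 2^{-3} = 1/8.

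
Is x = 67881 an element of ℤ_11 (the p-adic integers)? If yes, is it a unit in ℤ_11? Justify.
x ∈ ℤ_11 but not a unit; v_11(x) = 3 > 0

ℤ_11 = {x ∈ ℚ_11 : v_11(x) ≥ 0} and ℤ_11^× = {x ∈ ℤ_11 : v_11(x) = 0}. Here v_11(67881) = v_11(num) − v_11(den) = 3; compare against these criteria.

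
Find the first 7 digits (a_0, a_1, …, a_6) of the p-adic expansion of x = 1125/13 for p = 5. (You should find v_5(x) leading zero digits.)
(a_0, …, a_6) = (0, 0, 0, 3, 3, 2, 1)

v_5(1125/13) = 3, so a_0 = ... = a_2 = 0. Factor out: x = 5^3 · u with u = 9/13 a unit in ℤ_5. Expand u iteratively via a_{v+i} = u_i mod 5, u_{i+1} = (u_i − a_{v+i})/5:
  u_0 = 9/13;  a_3 = 3;  u_1 = (u_0 − 3)/5 = -6/13
  u_1 = -6/13;  a_4 = 3;  u_2 = (u_1 − 3)/5 = -9/13
  u_2 = -9/13;  a_5 = 2;  u_3 = (u_2 − 2)/5 = -7/13
  u_3 = -7/13;  a_6 = 1;  u_4 = (u_3 − 1)/5 = -4/13
Digits: (0, 0, 0, 3, 3, 2, 1).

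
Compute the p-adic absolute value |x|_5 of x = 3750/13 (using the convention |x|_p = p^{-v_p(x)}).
|3750/13|_5 = 1/625

Step 1 — compute v_5(x) by factoring powers of 5 out of the numerator and denominator: v_5(3750/13) = 4. Step 2 — apply |x|_p = p^{-v_p(x)} = 5^{-4} = 1/625.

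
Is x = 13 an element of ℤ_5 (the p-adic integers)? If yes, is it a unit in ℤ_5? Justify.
x ∈ ℤ_5^× (unit); v_5(x) = 0

ℤ_5 = {x ∈ ℚ_5 : v_5(x) ≥ 0} and ℤ_5^× = {x ∈ ℤ_5 : v_5(x) = 0}. Here v_5(13) = v_5(num) − v_5(den) = 0; compare against these criteria.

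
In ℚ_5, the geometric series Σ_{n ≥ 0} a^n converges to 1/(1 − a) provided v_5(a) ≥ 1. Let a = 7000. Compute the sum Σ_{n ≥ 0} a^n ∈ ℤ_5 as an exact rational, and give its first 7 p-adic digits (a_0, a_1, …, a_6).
Σ a^n = 1/(1 − a) = -1/6999;  first 7 digits = (1, 0, 0, 1, 1, 2, 1)

v_5(a) = 3 ≥ 1, so the series converges in ℤ_5 to 1/(1 − a) = 1/(1 − 7000) = -1/6999. Expand this rational in ℤ_5: compute digits iteratively via d_i = x_i mod 5, x_{i+1} = (x_i − d_i)/5. The first 7 digits are (1, 0, 0, 1, 1, 2, 1).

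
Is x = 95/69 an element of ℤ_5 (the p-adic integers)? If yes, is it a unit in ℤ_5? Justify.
x ∈ ℤ_5 but not a unit; v_5(x) = 1 > 0

ℤ_5 = {x ∈ ℚ_5 : v_5(x) ≥ 0} and ℤ_5^× = {x ∈ ℤ_5 : v_5(x) = 0}. Here v_5(95/69) = v_5(num) − v_5(den) = 1; compare against these criteria.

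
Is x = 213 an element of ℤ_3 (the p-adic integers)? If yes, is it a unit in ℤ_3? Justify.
x ∈ ℤ_3 but not a unit; v_3(x) = 1 > 0

ℤ_3 = {x ∈ ℚ_3 : v_3(x) ≥ 0} and ℤ_3^× = {x ∈ ℤ_3 : v_3(x) = 0}. Here v_3(213) = v_3(num) − v_3(den) = 1; compare against these criteria.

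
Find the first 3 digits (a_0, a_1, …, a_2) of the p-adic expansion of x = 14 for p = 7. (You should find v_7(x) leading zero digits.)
(a_0, …, a_2) = (0, 2, 0)

v_7(14) = 1, so a_0 = ... = a_0 = 0. Factor out: x = 7^1 · u with u = 2 a unit in ℤ_7. Expand u iteratively via a_{v+i} = u_i mod 7, u_{i+1} = (u_i − a_{v+i})/7:
  u_0 = 2;  a_1 = 2;  u_1 = (u_0 − 2)/7 = 0
  u_1 = 0;  a_2 = 0;  u_2 = (u_1 − 0)/7 = 0
Digits: (0, 2, 0).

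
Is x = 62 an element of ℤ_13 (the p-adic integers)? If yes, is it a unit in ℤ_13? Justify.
x ∈ ℤ_13^× (unit); v_13(x) = 0

ℤ_13 = {x ∈ ℚ_13 : v_13(x) ≥ 0} and ℤ_13^× = {x ∈ ℤ_13 : v_13(x) = 0}. Here v_13(62) = v_13(num) − v_13(den) = 0; compare against these criteria.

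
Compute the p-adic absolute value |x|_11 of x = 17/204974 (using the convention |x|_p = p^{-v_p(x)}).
|17/204974|_11 = 14641

Step 1 — compute v_11(x) by factoring powers of 11 out of the numerator and denominator: v_11(17/204974) = -4. Step 2 — apply |x|_p = p^{-v_p(x)} = 11^{4} = 14641.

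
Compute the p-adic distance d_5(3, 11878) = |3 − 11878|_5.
d_5(3, 11878) = 1/625

Step 1 — x − y = 3 − 11878 = -11875. Step 2 — v_5(-11875) = 4 (factor: -11875 = −(5^4 · 19); the sign does not affect v_p). Step 3 — |x − y|_5 = 5^{-4} = 1/625.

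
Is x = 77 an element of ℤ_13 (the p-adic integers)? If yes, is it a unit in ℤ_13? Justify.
x ∈ ℤ_13^× (unit); v_13(x) = 0

ℤ_13 = {x ∈ ℚ_13 : v_13(x) ≥ 0} and ℤ_13^× = {x ∈ ℤ_13 : v_13(x) = 0}. Here v_13(77) = v_13(num) − v_13(den) = 0; compare against these criteria.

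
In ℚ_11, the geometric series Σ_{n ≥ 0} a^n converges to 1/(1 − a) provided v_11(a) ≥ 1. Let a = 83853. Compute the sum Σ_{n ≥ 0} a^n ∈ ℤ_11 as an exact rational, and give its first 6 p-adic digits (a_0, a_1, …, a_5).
Σ a^n = 1/(1 − a) = -1/83852;  first 6 digits = (1, 0, 0, 8, 5, 0)

v_11(a) = 3 ≥ 1, so the series converges in ℤ_11 to 1/(1 − a) = 1/(1 − 83853) = -1/83852. Expand this rational in ℤ_11: compute digits iteratively via d_i = x_i mod 11, x_{i+1} = (x_i − d_i)/11. The first 6 digits are (1, 0, 0, 8, 5, 0).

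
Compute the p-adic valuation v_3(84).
v_3(84) = 1

v_3(n) is the largest exponent k such that 3^k divides n. Factor out: 84 = 3^1 · 28. (Sign doesn't affect v_p.) So v_3(84) = 1.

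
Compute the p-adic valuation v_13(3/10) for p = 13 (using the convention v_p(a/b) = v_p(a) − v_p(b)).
v_13(3/10) = 0

Factor powers of 13 from the numerator and denominator of the reduced fraction: 3 = 13^0 · 3 and 10 = 13^0 · 10. Apply v_p(a/b) = v_p(a) − v_p(b): v_13(3/10) = 0 − 0 = 0.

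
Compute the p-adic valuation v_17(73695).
v_17(73695) = 3

v_17(n) is the largest exponent k such that 17^k divides n. Factor out: 73695 = 17^3 · 15. (Sign doesn't affect v_p.) So v_17(73695) = 3.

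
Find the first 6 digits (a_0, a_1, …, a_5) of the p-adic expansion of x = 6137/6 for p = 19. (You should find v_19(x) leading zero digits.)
(a_0, …, a_5) = (0, 0, 6, 3, 3, 3)

v_19(6137/6) = 2, so a_0 = ... = a_1 = 0. Factor out: x = 19^2 · u with u = 17/6 a unit in ℤ_19. Expand u iteratively via a_{v+i} = u_i mod 19, u_{i+1} = (u_i − a_{v+i})/19:
  u_0 = 17/6;  a_2 = 6;  u_1 = (u_0 − 6)/19 = -1/6
  u_1 = -1/6;  a_3 = 3;  u_2 = (u_1 − 3)/19 = -1/6
  u_2 = -1/6;  a_4 = 3;  u_3 = (u_2 − 3)/19 = -1/6
  u_3 = -1/6;  a_5 = 3;  u_4 = (u_3 − 3)/19 = -1/6
Digits: (0, 0, 6, 3, 3, 3).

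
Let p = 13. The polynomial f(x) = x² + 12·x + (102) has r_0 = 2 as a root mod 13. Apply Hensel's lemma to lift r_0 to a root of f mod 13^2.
r_1 = 15 (mod 169)

Hensel: r_{i+1} = r_i − f(r_i)·(f′(r_i))^{-1} mod 13^{i+2}, f′(x) = 2x + 12. Iterate:
  r_0 = 2 (mod 13)
  r_1 = 15 (mod 169)
Final: r = 15 satisfies f(r) ≡ 0 mod 13^2.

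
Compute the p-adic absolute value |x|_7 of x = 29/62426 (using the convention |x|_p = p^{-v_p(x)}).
|29/62426|_7 = 2401

Step 1 — compute v_7(x) by factoring powers of 7 out of the numerator and denominator: v_7(29/62426) = -4. Step 2 — apply |x|_p = p^{-v_p(x)} = 7^{4} = 2401.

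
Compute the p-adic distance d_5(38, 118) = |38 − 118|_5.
d_5(38, 118) = 1/5

Step 1 — x − y = 38 − 118 = -80. Step 2 — v_5(-80) = 1 (factor: -80 = −(5^1 · 16); the sign does not affect v_p). Step 3 — |x − y|_5 = 5^{-1} = 1/5.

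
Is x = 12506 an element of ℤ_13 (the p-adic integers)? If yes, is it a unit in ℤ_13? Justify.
x ∈ ℤ_13 but not a unit; v_13(x) = 2 > 0

ℤ_13 = {x ∈ ℚ_13 : v_13(x) ≥ 0} and ℤ_13^× = {x ∈ ℤ_13 : v_13(x) = 0}. Here v_13(12506) = v_13(num) − v_13(den) = 2; compare against these criteria.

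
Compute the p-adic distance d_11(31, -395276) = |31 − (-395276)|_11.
d_11(31, -395276) = 1/14641

Step 1 — x − y = 31 − (-395276) = 395307. Step 2 — v_11(395307) = 4 (factor: 395307 = (11^4 · 27); the sign does not affect v_p). Step 3 — |x − y|_11 = 11^{-4} = 1/14641.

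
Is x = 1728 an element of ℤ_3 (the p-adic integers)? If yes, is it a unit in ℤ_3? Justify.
x ∈ ℤ_3 but not a unit; v_3(x) = 3 > 0

ℤ_3 = {x ∈ ℚ_3 : v_3(x) ≥ 0} and ℤ_3^× = {x ∈ ℤ_3 : v_3(x) = 0}. Here v_3(1728) = v_3(num) − v_3(den) = 3; compare against these criteria.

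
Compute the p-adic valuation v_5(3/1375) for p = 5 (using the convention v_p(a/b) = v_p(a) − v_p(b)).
v_5(3/1375) = -3

Factor powers of 5 from the numerator and denominator of the reduced fraction: 3 = 5^0 · 3 and 1375 = 5^3 · 11. Apply v_p(a/b) = v_p(a) − v_p(b): v_5(3/1375) = 0 − 3 = -3.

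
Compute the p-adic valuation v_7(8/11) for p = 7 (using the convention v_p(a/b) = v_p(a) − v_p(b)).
v_7(8/11) = 0

Factor powers of 7 from the numerator and denominator of the reduced fraction: 8 = 7^0 · 8 and 11 = 7^0 · 11. Apply v_p(a/b) = v_p(a) − v_p(b): v_7(8/11) = 0 − 0 = 0.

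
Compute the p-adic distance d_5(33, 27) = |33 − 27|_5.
d_5(33, 27) = 1

Step 1 — x − y = 33 − 27 = 6. Step 2 — v_5(6) = 0 (factor: 6 = (5^0 · 6); the sign does not affect v_p). Step 3 — |x − y|_5 = 5^{0} = 1.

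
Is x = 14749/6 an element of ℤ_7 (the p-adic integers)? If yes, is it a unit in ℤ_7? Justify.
x ∈ ℤ_7 but not a unit; v_7(x) = 3 > 0

ℤ_7 = {x ∈ ℚ_7 : v_7(x) ≥ 0} and ℤ_7^× = {x ∈ ℤ_7 : v_7(x) = 0}. Here v_7(14749/6) = v_7(num) − v_7(den) = 3; compare against these criteria.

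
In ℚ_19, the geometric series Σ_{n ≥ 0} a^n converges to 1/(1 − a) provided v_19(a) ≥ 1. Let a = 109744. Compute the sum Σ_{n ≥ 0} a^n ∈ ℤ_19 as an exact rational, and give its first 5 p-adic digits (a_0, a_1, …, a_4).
Σ a^n = 1/(1 − a) = -1/109743;  first 5 digits = (1, 0, 0, 16, 0)

v_19(a) = 3 ≥ 1, so the series converges in ℤ_19 to 1/(1 − a) = 1/(1 − 109744) = -1/109743. Expand this rational in ℤ_19: compute digits iteratively via d_i = x_i mod 19, x_{i+1} = (x_i − d_i)/19. The first 5 digits are (1, 0, 0, 16, 0).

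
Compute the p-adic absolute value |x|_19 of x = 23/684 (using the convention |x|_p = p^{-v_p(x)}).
|23/684|_19 = 19

Step 1 — compute v_19(x) by factoring powers of 19 out of the numerator and denominator: v_19(23/684) = -1. Step 2 — apply |x|_p = p^{-v_p(x)} = 19^{1} = 19.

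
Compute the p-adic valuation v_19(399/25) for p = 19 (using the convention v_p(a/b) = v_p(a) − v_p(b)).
v_19(399/25) = 1

Factor powers of 19 from the numerator and denominator of the reduced fraction: 399 = 19^1 · 21 and 25 = 19^0 · 25. Apply v_p(a/b) = v_p(a) − v_p(b): v_19(399/25) = 1 − 0 = 1.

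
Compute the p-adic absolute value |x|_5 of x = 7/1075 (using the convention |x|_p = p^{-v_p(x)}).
|7/1075|_5 = 25

Step 1 — compute v_5(x) by factoring powers of 5 out of the numerator and denominator: v_5(7/1075) = -2. Step 2 — apply |x|_p = p^{-v_p(x)} = 5^{2} = 25.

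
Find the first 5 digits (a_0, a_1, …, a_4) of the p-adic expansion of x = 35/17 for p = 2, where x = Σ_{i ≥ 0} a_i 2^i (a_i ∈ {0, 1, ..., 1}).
(a_0, …, a_4) = (1, 1, 0, 0, 1)

v_2(35/17) = 0 (numerator and denominator both coprime to 2), so x ∈ ℤ_2^×. Compute digits iteratively via a_i = x_i mod 2, x_{i+1} = (x_i − a_i)/2, with x_0 = x:
  x_0 = 35/17;  a_0 = 1;  x_1 = (x_0 − 1)/2 = 9/17
  x_1 = 9/17;  a_1 = 1;  x_2 = (x_1 − 1)/2 = -4/17
  x_2 = -4/17;  a_2 = 0;  x_3 = (x_2 − 0)/2 = -2/17
  x_3 = -2/17;  a_3 = 0;  x_4 = (x_3 − 0)/2 = -1/17
  x_4 = -1/17;  a_4 = 1;  x_5 = (x_4 − 1)/2 = -9/17
Digits: (1, 1, 0, 0, 1).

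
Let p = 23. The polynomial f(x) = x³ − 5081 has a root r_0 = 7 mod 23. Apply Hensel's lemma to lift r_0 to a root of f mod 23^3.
r_2 = 1709 (mod 12167)

Hensel: r_{i+1} = r_i − f(r_i)/f′(r_i) mod 23^{i+2}, where f′(x) = 3x². Iterate:
  r_0 = 7 (mod 23)
  r_1 = 122 (mod 529)
  r_2 = 1709 (mod 12167)
Final: r = 1709 with f(r) ≡ 0 mod 23^3.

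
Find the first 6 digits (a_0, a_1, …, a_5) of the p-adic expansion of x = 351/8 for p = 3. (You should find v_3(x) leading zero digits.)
(a_0, …, a_5) = (0, 0, 0, 2, 1, 0)

v_3(351/8) = 3, so a_0 = ... = a_2 = 0. Factor out: x = 3^3 · u with u = 13/8 a unit in ℤ_3. Expand u iteratively via a_{v+i} = u_i mod 3, u_{i+1} = (u_i − a_{v+i})/3:
  u_0 = 13/8;  a_3 = 2;  u_1 = (u_0 − 2)/3 = -1/8
  u_1 = -1/8;  a_4 = 1;  u_2 = (u_1 − 1)/3 = -3/8
  u_2 = -3/8;  a_5 = 0;  u_3 = (u_2 − 0)/3 = -1/8
Digits: (0, 0, 0, 2, 1, 0).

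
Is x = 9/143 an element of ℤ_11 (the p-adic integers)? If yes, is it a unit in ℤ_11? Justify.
x ∉ ℤ_11 (v_11(x) = -1 < 0)

ℤ_11 = {x ∈ ℚ_11 : v_11(x) ≥ 0} and ℤ_11^× = {x ∈ ℤ_11 : v_11(x) = 0}. Here v_11(9/143) = v_11(num) − v_11(den) = -1; compare against these criteria.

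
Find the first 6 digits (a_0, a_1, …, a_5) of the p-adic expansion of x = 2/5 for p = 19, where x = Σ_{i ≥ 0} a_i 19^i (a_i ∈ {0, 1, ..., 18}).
(a_0, …, a_5) = (8, 11, 7, 11, 7, 11)

v_19(2/5) = 0 (numerator and denominator both coprime to 19), so x ∈ ℤ_19^×. Compute digits iteratively via a_i = x_i mod 19, x_{i+1} = (x_i − a_i)/19, with x_0 = x:
  x_0 = 2/5;  a_0 = 8;  x_1 = (x_0 − 8)/19 = -2/5
  x_1 = -2/5;  a_1 = 11;  x_2 = (x_1 − 11)/19 = -3/5
  x_2 = -3/5;  a_2 = 7;  x_3 = (x_2 − 7)/19 = -2/5
  x_3 = -2/5;  a_3 = 11;  x_4 = (x_3 − 11)/19 = -3/5
  x_4 = -3/5;  a_4 = 7;  x_5 = (x_4 − 7)/19 = -2/5
  x_5 = -2/5;  a_5 = 11;  x_6 = (x_5 − 11)/19 = -3/5
Digits: (8, 11, 7, 11, 7, 11).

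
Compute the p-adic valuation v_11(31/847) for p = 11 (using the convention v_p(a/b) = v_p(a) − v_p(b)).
v_11(31/847) = -2

Factor powers of 11 from the numerator and denominator of the reduced fraction: 31 = 11^0 · 31 and 847 = 11^2 · 7. Apply v_p(a/b) = v_p(a) − v_p(b): v_11(31/847) = 0 − 2 = -2.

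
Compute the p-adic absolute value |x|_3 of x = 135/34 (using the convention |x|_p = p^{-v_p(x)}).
|135/34|_3 = 1/27

Step 1 — compute v_3(x) by factoring powers of 3 out of the numerator and denominator: v_3(135/34) = 3. Step 2 — apply |x|_p = p^{-v_p(x)} = 3^{-3} = 1/27.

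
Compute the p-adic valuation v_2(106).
v_2(106) = 1

v_2(n) is the largest exponent k such that 2^k divides n. Factor out: 106 = 2^1 · 53. (Sign doesn't affect v_p.) So v_2(106) = 1.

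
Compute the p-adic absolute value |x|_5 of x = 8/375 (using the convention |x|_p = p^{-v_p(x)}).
|8/375|_5 = 125

Step 1 — compute v_5(x) by factoring powers of 5 out of the numerator and denominator: v_5(8/375) = -3. Step 2 — apply |x|_p = p^{-v_p(x)} = 5^{3} = 125.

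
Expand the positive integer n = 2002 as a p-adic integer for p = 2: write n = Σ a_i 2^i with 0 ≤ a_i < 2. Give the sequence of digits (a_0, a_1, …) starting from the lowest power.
(a_0, a_1, …) = (0, 1, 0, 0, 1, 0, 1, 1, 1, 1, 1)

Repeated division by 2 gives the digits low-to-high: 2002 = 1·2^1 + 1·2^4 + 1·2^6 + 1·2^7 + 1·2^8 + 1·2^9 + 1·2^10. Digit sequence: (0, 1, 0, 0, 1, 0, 1, 1, 1, 1, 1).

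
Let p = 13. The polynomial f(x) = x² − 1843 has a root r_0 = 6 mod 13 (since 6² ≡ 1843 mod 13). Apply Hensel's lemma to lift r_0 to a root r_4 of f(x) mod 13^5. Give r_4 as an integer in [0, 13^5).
r_4 = 293780 (mod 371293)

Hensel's recurrence: r_{i+1} = r_i − f(r_i)·(f′(r_i))^{-1} mod 13^{i+2}, with f′(x) = 2x. Iterate:
  r_0 = 6 (mod 13)
  r_1 = 58 (mod 169)
  r_2 = 1579 (mod 2197)
  r_3 = 8170 (mod 28561)
  r_4 = 293780 (mod 371293)
Final: r_4 = 293780, and one checks f(r_4) ≡ 0 mod 13^5.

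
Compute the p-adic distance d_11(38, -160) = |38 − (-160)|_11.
d_11(38, -160) = 1/11

Step 1 — x − y = 38 − (-160) = 198. Step 2 — v_11(198) = 1 (factor: 198 = (11^1 · 18); the sign does not affect v_p). Step 3 — |x − y|_11 = 11^{-1} = 1/11.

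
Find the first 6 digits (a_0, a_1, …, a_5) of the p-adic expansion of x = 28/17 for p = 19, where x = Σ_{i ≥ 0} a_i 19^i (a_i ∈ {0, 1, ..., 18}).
(a_0, …, a_5) = (5, 11, 5, 12, 15, 7)

v_19(28/17) = 0 (numerator and denominator both coprime to 19), so x ∈ ℤ_19^×. Compute digits iteratively via a_i = x_i mod 19, x_{i+1} = (x_i − a_i)/19, with x_0 = x:
  x_0 = 28/17;  a_0 = 5;  x_1 = (x_0 − 5)/19 = -3/17
  x_1 = -3/17;  a_1 = 11;  x_2 = (x_1 − 11)/19 = -10/17
  x_2 = -10/17;  a_2 = 5;  x_3 = (x_2 − 5)/19 = -5/17
  x_3 = -5/17;  a_3 = 12;  x_4 = (x_3 − 12)/19 = -11/17
  x_4 = -11/17;  a_4 = 15;  x_5 = (x_4 − 15)/19 = -14/17
  x_5 = -14/17;  a_5 = 7;  x_6 = (x_5 − 7)/19 = -7/17
Digits: (5, 11, 5, 12, 15, 7).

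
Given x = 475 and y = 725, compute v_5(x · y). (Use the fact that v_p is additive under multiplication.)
v_5(344375) = 4

v_p(x) = 2 (factor: 475 = 5^2 · 19); v_p(y) = 2 (factor: 725 = 5^2 · 29). Additivity: v_p(xy) = v_p(x) + v_p(y) = 2 + 2 = 4. (Direct check: xy = 344375 = 5^4 · (551).)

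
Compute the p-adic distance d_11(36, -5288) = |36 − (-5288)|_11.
d_11(36, -5288) = 1/1331

Step 1 — x − y = 36 − (-5288) = 5324. Step 2 — v_11(5324) = 3 (factor: 5324 = (11^3 · 4); the sign does not affect v_p). Step 3 — |x − y|_11 = 11^{-3} = 1/1331.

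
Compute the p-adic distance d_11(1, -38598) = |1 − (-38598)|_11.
d_11(1, -38598) = 1/1331

Step 1 — x − y = 1 − (-38598) = 38599. Step 2 — v_11(38599) = 3 (factor: 38599 = (11^3 · 29); the sign does not affect v_p). Step 3 — |x − y|_11 = 11^{-3} = 1/1331.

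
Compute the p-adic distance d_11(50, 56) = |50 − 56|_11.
d_11(50, 56) = 1

Step 1 — x − y = 50 − 56 = -6. Step 2 — v_11(-6) = 0 (factor: -6 = −(11^0 · 6); the sign does not affect v_p). Step 3 — |x − y|_11 = 11^{0} = 1.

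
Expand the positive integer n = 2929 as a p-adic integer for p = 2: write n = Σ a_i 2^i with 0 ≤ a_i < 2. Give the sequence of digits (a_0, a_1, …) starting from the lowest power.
(a_0, a_1, …) = (1, 0, 0, 0, 1, 1, 1, 0, 1, 1, 0, 1)

Repeated division by 2 gives the digits low-to-high: 2929 = 1 + 1·2^4 + 1·2^5 + 1·2^6 + 1·2^8 + 1·2^9 + 1·2^11. Digit sequence: (1, 0, 0, 0, 1, 1, 1, 0, 1, 1, 0, 1).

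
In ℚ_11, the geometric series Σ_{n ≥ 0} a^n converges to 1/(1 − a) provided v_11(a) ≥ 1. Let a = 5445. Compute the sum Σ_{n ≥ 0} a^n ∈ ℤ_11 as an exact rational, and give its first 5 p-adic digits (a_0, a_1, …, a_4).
Σ a^n = 1/(1 − a) = -1/5444;  first 5 digits = (1, 0, 1, 4, 1)

v_11(a) = 2 ≥ 1, so the series converges in ℤ_11 to 1/(1 − a) = 1/(1 − 5445) = -1/5444. Expand this rational in ℤ_11: compute digits iteratively via d_i = x_i mod 11, x_{i+1} = (x_i − d_i)/11. The first 5 digits are (1, 0, 1, 4, 1).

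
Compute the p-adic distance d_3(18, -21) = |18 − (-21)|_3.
d_3(18, -21) = 1/3

Step 1 — x − y = 18 − (-21) = 39. Step 2 — v_3(39) = 1 (factor: 39 = (3^1 · 13); the sign does not affect v_p). Step 3 — |x − y|_3 = 3^{-1} = 1/3.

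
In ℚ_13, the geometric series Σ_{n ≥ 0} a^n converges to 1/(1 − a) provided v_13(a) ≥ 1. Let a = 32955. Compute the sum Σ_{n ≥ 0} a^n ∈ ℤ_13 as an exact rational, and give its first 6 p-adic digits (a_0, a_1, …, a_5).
Σ a^n = 1/(1 − a) = -1/32954;  first 6 digits = (1, 0, 0, 2, 1, 0)

v_13(a) = 3 ≥ 1, so the series converges in ℤ_13 to 1/(1 − a) = 1/(1 − 32955) = -1/32954. Expand this rational in ℤ_13: compute digits iteratively via d_i = x_i mod 13, x_{i+1} = (x_i − d_i)/13. The first 6 digits are (1, 0, 0, 2, 1, 0).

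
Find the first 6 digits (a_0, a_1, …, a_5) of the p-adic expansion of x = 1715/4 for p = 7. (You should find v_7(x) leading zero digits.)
(a_0, …, a_5) = (0, 0, 0, 3, 5, 1)

v_7(1715/4) = 3, so a_0 = ... = a_2 = 0. Factor out: x = 7^3 · u with u = 5/4 a unit in ℤ_7. Expand u iteratively via a_{v+i} = u_i mod 7, u_{i+1} = (u_i − a_{v+i})/7:
  u_0 = 5/4;  a_3 = 3;  u_1 = (u_0 − 3)/7 = -1/4
  u_1 = -1/4;  a_4 = 5;  u_2 = (u_1 − 5)/7 = -3/4
  u_2 = -3/4;  a_5 = 1;  u_3 = (u_2 − 1)/7 = -1/4
Digits: (0, 0, 0, 3, 5, 1).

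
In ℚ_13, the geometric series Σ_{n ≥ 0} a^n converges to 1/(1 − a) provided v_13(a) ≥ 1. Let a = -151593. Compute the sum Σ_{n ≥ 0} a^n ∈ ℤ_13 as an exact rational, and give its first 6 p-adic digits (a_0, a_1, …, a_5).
Σ a^n = 1/(1 − a) = 1/151594;  first 6 digits = (1, 0, 0, 9, 7, 12)

v_13(a) = 3 ≥ 1, so the series converges in ℤ_13 to 1/(1 − a) = 1/(1 − (-151593)) = 1/151594. Expand this rational in ℤ_13: compute digits iteratively via d_i = x_i mod 13, x_{i+1} = (x_i − d_i)/13. The first 6 digits are (1, 0, 0, 9, 7, 12).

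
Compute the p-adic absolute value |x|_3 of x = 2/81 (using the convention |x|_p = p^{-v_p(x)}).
|2/81|_3 = 81

Step 1 — compute v_3(x) by factoring powers of 3 out of the numerator and denominator: v_3(2/81) = -4. Step 2 — apply |x|_p = p^{-v_p(x)} = 3^{4} = 81.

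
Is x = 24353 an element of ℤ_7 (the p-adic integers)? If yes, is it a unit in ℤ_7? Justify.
x ∈ ℤ_7 but not a unit; v_7(x) = 3 > 0

ℤ_7 = {x ∈ ℚ_7 : v_7(x) ≥ 0} and ℤ_7^× = {x ∈ ℤ_7 : v_7(x) = 0}. Here v_7(24353) = v_7(num) − v_7(den) = 3; compare against these criteria.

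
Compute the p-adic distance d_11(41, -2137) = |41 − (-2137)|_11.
d_11(41, -2137) = 1/121

Step 1 — x − y = 41 − (-2137) = 2178. Step 2 — v_11(2178) = 2 (factor: 2178 = (11^2 · 18); the sign does not affect v_p). Step 3 — |x − y|_11 = 11^{-2} = 1/121.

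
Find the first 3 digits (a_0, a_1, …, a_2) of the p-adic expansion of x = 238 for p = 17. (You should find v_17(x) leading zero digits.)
(a_0, …, a_2) = (0, 14, 0)

v_17(238) = 1, so a_0 = ... = a_0 = 0. Factor out: x = 17^1 · u with u = 14 a unit in ℤ_17. Expand u iteratively via a_{v+i} = u_i mod 17, u_{i+1} = (u_i − a_{v+i})/17:
  u_0 = 14;  a_1 = 14;  u_1 = (u_0 − 14)/17 = 0
  u_1 = 0;  a_2 = 0;  u_2 = (u_1 − 0)/17 = 0
Digits: (0, 14, 0).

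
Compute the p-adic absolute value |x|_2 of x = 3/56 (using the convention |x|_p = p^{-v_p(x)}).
|3/56|_2 = 8

Step 1 — compute v_2(x) by factoring powers of 2 out of the numerator and denominator: v_2(3/56) = -3. Step 2 — apply |x|_p = p^{-v_p(x)} = 2^{3} = 8.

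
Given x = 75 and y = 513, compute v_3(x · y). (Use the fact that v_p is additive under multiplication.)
v_3(38475) = 4

v_p(x) = 1 (factor: 75 = 3^1 · 25); v_p(y) = 3 (factor: 513 = 3^3 · 19). Additivity: v_p(xy) = v_p(x) + v_p(y) = 1 + 3 = 4. (Direct check: xy = 38475 = 3^4 · (475).)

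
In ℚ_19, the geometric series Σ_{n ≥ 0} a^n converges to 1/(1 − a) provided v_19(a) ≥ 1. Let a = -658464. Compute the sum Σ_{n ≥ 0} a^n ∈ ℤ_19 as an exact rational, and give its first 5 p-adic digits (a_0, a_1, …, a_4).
Σ a^n = 1/(1 − a) = 1/658465;  first 5 digits = (1, 0, 0, 18, 13)

v_19(a) = 3 ≥ 1, so the series converges in ℤ_19 to 1/(1 − a) = 1/(1 − (-658464)) = 1/658465. Expand this rational in ℤ_19: compute digits iteratively via d_i = x_i mod 19, x_{i+1} = (x_i − d_i)/19. The first 5 digits are (1, 0, 0, 18, 13).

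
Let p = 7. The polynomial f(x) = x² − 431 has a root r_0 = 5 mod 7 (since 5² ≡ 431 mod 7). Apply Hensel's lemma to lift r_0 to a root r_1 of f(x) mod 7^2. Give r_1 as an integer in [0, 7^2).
r_1 = 26 (mod 49)

Hensel's recurrence: r_{i+1} = r_i − f(r_i)·(f′(r_i))^{-1} mod 7^{i+2}, with f′(x) = 2x. Iterate:
  r_0 = 5 (mod 7)
  r_1 = 26 (mod 49)
Final: r_1 = 26, and one checks f(r_1) ≡ 0 mod 7^2.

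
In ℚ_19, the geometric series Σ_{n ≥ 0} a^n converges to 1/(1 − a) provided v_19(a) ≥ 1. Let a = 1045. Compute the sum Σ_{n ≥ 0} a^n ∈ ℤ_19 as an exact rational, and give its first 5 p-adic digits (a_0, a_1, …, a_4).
Σ a^n = 1/(1 − a) = -1/1044;  first 5 digits = (1, 17, 6, 18, 2)

v_19(a) = 1 ≥ 1, so the series converges in ℤ_19 to 1/(1 − a) = 1/(1 − 1045) = -1/1044. Expand this rational in ℤ_19: compute digits iteratively via d_i = x_i mod 19, x_{i+1} = (x_i − d_i)/19. The first 5 digits are (1, 17, 6, 18, 2).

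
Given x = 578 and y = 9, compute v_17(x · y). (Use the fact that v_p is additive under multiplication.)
v_17(5202) = 2

v_p(x) = 2 (factor: 578 = 17^2 · 2); v_p(y) = 0 (factor: 9 = 17^0 · 9). Additivity: v_p(xy) = v_p(x) + v_p(y) = 2 + 0 = 2. (Direct check: xy = 5202 = 17^2 · (18).)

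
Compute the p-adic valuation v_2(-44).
v_2(-44) = 2

v_2(n) is the largest exponent k such that 2^k divides n. Factor out: -44 = -2^2 · 11. (Sign doesn't affect v_p.) So v_2(-44) = 2.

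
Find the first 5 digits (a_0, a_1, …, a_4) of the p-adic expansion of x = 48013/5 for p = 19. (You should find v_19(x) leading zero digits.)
(a_0, …, a_4) = (0, 0, 0, 9, 11)

v_19(48013/5) = 3, so a_0 = ... = a_2 = 0. Factor out: x = 19^3 · u with u = 7/5 a unit in ℤ_19. Expand u iteratively via a_{v+i} = u_i mod 19, u_{i+1} = (u_i − a_{v+i})/19:
  u_0 = 7/5;  a_3 = 9;  u_1 = (u_0 − 9)/19 = -2/5
  u_1 = -2/5;  a_4 = 11;  u_2 = (u_1 − 11)/19 = -3/5
Digits: (0, 0, 0, 9, 11).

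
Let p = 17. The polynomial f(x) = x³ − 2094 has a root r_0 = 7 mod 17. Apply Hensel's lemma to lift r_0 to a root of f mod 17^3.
r_2 = 3424 (mod 4913)

Hensel: r_{i+1} = r_i − f(r_i)/f′(r_i) mod 17^{i+2}, where f′(x) = 3x². Iterate:
  r_0 = 7 (mod 17)
  r_1 = 245 (mod 289)
  r_2 = 3424 (mod 4913)
Final: r = 3424 with f(r) ≡ 0 mod 17^3.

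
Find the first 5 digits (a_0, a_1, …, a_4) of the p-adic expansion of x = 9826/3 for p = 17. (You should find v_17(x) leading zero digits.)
(a_0, …, a_4) = (0, 0, 0, 12, 5)

v_17(9826/3) = 3, so a_0 = ... = a_2 = 0. Factor out: x = 17^3 · u with u = 2/3 a unit in ℤ_17. Expand u iteratively via a_{v+i} = u_i mod 17, u_{i+1} = (u_i − a_{v+i})/17:
  u_0 = 2/3;  a_3 = 12;  u_1 = (u_0 − 12)/17 = -2/3
  u_1 = -2/3;  a_4 = 5;  u_2 = (u_1 − 5)/17 = -1/3
Digits: (0, 0, 0, 12, 5).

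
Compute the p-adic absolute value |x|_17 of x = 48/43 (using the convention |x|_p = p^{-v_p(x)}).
|48/43|_17 = 1

Step 1 — compute v_17(x) by factoring powers of 17 out of the numerator and denominator: v_17(48/43) = 0. Step 2 — apply |x|_p = p^{-v_p(x)} = 17^{0} = 1.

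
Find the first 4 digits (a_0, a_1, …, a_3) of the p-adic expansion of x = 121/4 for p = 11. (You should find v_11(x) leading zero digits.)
(a_0, …, a_3) = (0, 0, 3, 8)

v_11(121/4) = 2, so a_0 = ... = a_1 = 0. Factor out: x = 11^2 · u with u = 1/4 a unit in ℤ_11. Expand u iteratively via a_{v+i} = u_i mod 11, u_{i+1} = (u_i − a_{v+i})/11:
  u_0 = 1/4;  a_2 = 3;  u_1 = (u_0 − 3)/11 = -1/4
  u_1 = -1/4;  a_3 = 8;  u_2 = (u_1 − 8)/11 = -3/4
Digits: (0, 0, 3, 8).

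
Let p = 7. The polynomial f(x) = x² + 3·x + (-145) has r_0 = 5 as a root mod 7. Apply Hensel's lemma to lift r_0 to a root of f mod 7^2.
r_1 = 47 (mod 49)

Hensel: r_{i+1} = r_i − f(r_i)·(f′(r_i))^{-1} mod 7^{i+2}, f′(x) = 2x + 3. Iterate:
  r_0 = 5 (mod 7)
  r_1 = 47 (mod 49)
Final: r = 47 satisfies f(r) ≡ 0 mod 7^2.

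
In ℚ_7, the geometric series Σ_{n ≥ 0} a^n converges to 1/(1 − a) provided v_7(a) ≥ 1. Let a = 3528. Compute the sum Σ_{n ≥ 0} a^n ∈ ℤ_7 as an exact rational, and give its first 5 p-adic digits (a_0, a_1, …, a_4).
Σ a^n = 1/(1 − a) = -1/3527;  first 5 digits = (1, 0, 2, 3, 5)

v_7(a) = 2 ≥ 1, so the series converges in ℤ_7 to 1/(1 − a) = 1/(1 − 3528) = -1/3527. Expand this rational in ℤ_7: compute digits iteratively via d_i = x_i mod 7, x_{i+1} = (x_i − d_i)/7. The first 5 digits are (1, 0, 2, 3, 5).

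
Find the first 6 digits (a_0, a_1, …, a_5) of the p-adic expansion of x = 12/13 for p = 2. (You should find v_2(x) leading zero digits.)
(a_0, …, a_5) = (0, 0, 1, 1, 1, 1)

v_2(12/13) = 2, so a_0 = ... = a_1 = 0. Factor out: x = 2^2 · u with u = 3/13 a unit in ℤ_2. Expand u iteratively via a_{v+i} = u_i mod 2, u_{i+1} = (u_i − a_{v+i})/2:
  u_0 = 3/13;  a_2 = 1;  u_1 = (u_0 − 1)/2 = -5/13
  u_1 = -5/13;  a_3 = 1;  u_2 = (u_1 − 1)/2 = -9/13
  u_2 = -9/13;  a_4 = 1;  u_3 = (u_2 − 1)/2 = -11/13
  u_3 = -11/13;  a_5 = 1;  u_4 = (u_3 − 1)/2 = -12/13
Digits: (0, 0, 1, 1, 1, 1).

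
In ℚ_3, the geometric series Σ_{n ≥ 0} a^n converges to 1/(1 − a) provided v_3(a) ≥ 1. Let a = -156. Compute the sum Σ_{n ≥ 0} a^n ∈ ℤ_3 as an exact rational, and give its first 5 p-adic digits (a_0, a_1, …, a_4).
Σ a^n = 1/(1 − a) = 1/157;  first 5 digits = (1, 2, 1, 0, 2)

v_3(a) = 1 ≥ 1, so the series converges in ℤ_3 to 1/(1 − a) = 1/(1 − (-156)) = 1/157. Expand this rational in ℤ_3: compute digits iteratively via d_i = x_i mod 3, x_{i+1} = (x_i − d_i)/3. The first 5 digits are (1, 2, 1, 0, 2).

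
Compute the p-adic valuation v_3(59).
v_3(59) = 0

v_3(n) is the largest exponent k such that 3^k divides n. Factor out: 59 = 3^0 · 59. (Sign doesn't affect v_p.) So v_3(59) = 0.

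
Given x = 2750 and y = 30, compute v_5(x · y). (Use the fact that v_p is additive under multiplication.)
v_5(82500) = 4

v_p(x) = 3 (factor: 2750 = 5^3 · 22); v_p(y) = 1 (factor: 30 = 5^1 · 6). Additivity: v_p(xy) = v_p(x) + v_p(y) = 3 + 1 = 4. (Direct check: xy = 82500 = 5^4 · (132).)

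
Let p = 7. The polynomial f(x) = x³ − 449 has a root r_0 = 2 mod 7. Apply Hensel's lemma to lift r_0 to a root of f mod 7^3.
r_2 = 296 (mod 343)

Hensel: r_{i+1} = r_i − f(r_i)/f′(r_i) mod 7^{i+2}, where f′(x) = 3x². Iterate:
  r_0 = 2 (mod 7)
  r_1 = 2 (mod 49)
  r_2 = 296 (mod 343)
Final: r = 296 with f(r) ≡ 0 mod 7^3.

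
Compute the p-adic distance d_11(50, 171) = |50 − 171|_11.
d_11(50, 171) = 1/121

Step 1 — x − y = 50 − 171 = -121. Step 2 — v_11(-121) = 2 (factor: -121 = −(11^2 · 1); the sign does not affect v_p). Step 3 — |x − y|_11 = 11^{-2} = 1/121.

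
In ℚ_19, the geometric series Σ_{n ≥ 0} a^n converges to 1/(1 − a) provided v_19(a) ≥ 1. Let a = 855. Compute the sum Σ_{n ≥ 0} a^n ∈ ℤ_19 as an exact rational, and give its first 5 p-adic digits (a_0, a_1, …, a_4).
Σ a^n = 1/(1 − a) = -1/854;  first 5 digits = (1, 7, 13, 12, 1)

v_19(a) = 1 ≥ 1, so the series converges in ℤ_19 to 1/(1 − a) = 1/(1 − 855) = -1/854. Expand this rational in ℤ_19: compute digits iteratively via d_i = x_i mod 19, x_{i+1} = (x_i − d_i)/19. The first 5 digits are (1, 7, 13, 12, 1).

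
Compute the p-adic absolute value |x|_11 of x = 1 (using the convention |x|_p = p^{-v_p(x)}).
|1|_11 = 1

Step 1 — compute v_11(x) by factoring powers of 11 out of the numerator and denominator: v_11(1) = 0. Step 2 — apply |x|_p = p^{-v_p(x)} = 11^{0} = 1.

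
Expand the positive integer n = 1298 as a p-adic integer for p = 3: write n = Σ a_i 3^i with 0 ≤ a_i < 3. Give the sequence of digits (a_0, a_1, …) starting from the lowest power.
(a_0, a_1, …) = (2, 0, 0, 0, 1, 2, 1)

Repeated division by 3 gives the digits low-to-high: 1298 = 2 + 1·3^4 + 2·3^5 + 1·3^6. Digit sequence: (2, 0, 0, 0, 1, 2, 1).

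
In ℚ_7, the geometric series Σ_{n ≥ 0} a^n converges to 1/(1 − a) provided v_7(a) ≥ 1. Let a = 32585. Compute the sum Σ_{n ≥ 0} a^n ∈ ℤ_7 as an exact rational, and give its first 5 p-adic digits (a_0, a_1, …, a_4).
Σ a^n = 1/(1 − a) = -1/32584;  first 5 digits = (1, 0, 0, 4, 6)

v_7(a) = 3 ≥ 1, so the series converges in ℤ_7 to 1/(1 − a) = 1/(1 − 32585) = -1/32584. Expand this rational in ℤ_7: compute digits iteratively via d_i = x_i mod 7, x_{i+1} = (x_i − d_i)/7. The first 5 digits are (1, 0, 0, 4, 6).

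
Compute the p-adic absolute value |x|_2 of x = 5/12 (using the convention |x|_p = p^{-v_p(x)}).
|5/12|_2 = 4

Step 1 — compute v_2(x) by factoring powers of 2 out of the numerator and denominator: v_2(5/12) = -2. Step 2 — apply |x|_p = p^{-v_p(x)} = 2^{2} = 4.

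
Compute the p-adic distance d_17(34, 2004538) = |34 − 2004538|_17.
d_17(34, 2004538) = 1/83521

Step 1 — x − y = 34 − 2004538 = -2004504. Step 2 — v_17(-2004504) = 4 (factor: -2004504 = −(17^4 · 24); the sign does not affect v_p). Step 3 — |x − y|_17 = 17^{-4} = 1/83521.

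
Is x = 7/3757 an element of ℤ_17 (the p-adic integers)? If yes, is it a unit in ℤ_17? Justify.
x ∉ ℤ_17 (v_17(x) = -2 < 0)

ℤ_17 = {x ∈ ℚ_17 : v_17(x) ≥ 0} and ℤ_17^× = {x ∈ ℤ_17 : v_17(x) = 0}. Here v_17(7/3757) = v_17(num) − v_17(den) = -2; compare against these criteria.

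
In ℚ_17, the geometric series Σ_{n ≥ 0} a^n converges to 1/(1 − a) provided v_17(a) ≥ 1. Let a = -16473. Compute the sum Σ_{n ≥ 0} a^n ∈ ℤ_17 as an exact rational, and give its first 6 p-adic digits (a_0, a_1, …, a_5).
Σ a^n = 1/(1 − a) = 1/16474;  first 6 digits = (1, 0, 11, 13, 1, 4)

v_17(a) = 2 ≥ 1, so the series converges in ℤ_17 to 1/(1 − a) = 1/(1 − (-16473)) = 1/16474. Expand this rational in ℤ_17: compute digits iteratively via d_i = x_i mod 17, x_{i+1} = (x_i − d_i)/17. The first 6 digits are (1, 0, 11, 13, 1, 4).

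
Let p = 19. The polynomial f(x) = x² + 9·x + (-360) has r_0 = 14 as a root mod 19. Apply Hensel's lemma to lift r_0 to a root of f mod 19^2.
r_1 = 337 (mod 361)

Hensel: r_{i+1} = r_i − f(r_i)·(f′(r_i))^{-1} mod 19^{i+2}, f′(x) = 2x + 9. Iterate:
  r_0 = 14 (mod 19)
  r_1 = 337 (mod 361)
Final: r = 337 satisfies f(r) ≡ 0 mod 19^2.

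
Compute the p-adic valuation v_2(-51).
v_2(-51) = 0

v_2(n) is the largest exponent k such that 2^k divides n. Factor out: -51 = -2^0 · 51. (Sign doesn't affect v_p.) So v_2(-51) = 0.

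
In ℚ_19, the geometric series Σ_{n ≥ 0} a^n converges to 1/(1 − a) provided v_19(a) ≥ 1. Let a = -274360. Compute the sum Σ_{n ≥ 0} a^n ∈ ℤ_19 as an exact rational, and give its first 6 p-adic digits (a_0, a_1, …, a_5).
Σ a^n = 1/(1 − a) = 1/274361;  first 6 digits = (1, 0, 0, 17, 16, 18)

v_19(a) = 3 ≥ 1, so the series converges in ℤ_19 to 1/(1 − a) = 1/(1 − (-274360)) = 1/274361. Expand this rational in ℤ_19: compute digits iteratively via d_i = x_i mod 19, x_{i+1} = (x_i − d_i)/19. The first 6 digits are (1, 0, 0, 17, 16, 18).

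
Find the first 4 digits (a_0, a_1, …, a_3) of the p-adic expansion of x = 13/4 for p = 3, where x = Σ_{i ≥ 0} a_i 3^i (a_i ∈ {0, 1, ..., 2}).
(a_0, …, a_3) = (1, 0, 1, 2)

v_3(13/4) = 0 (numerator and denominator both coprime to 3), so x ∈ ℤ_3^×. Compute digits iteratively via a_i = x_i mod 3, x_{i+1} = (x_i − a_i)/3, with x_0 = x:
  x_0 = 13/4;  a_0 = 1;  x_1 = (x_0 − 1)/3 = 3/4
  x_1 = 3/4;  a_1 = 0;  x_2 = (x_1 − 0)/3 = 1/4
  x_2 = 1/4;  a_2 = 1;  x_3 = (x_2 − 1)/3 = -1/4
  x_3 = -1/4;  a_3 = 2;  x_4 = (x_3 − 2)/3 = -3/4
Digits: (1, 0, 1, 2).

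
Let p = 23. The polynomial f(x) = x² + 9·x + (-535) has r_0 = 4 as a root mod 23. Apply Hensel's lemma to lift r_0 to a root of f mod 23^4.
r_3 = 146192 (mod 279841)

Hensel: r_{i+1} = r_i − f(r_i)·(f′(r_i))^{-1} mod 23^{i+2}, f′(x) = 2x + 9. Iterate:
  r_0 = 4 (mod 23)
  r_1 = 188 (mod 529)
  r_2 = 188 (mod 12167)
  r_3 = 146192 (mod 279841)
Final: r = 146192 satisfies f(r) ≡ 0 mod 23^4.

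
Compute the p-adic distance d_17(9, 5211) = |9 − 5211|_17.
d_17(9, 5211) = 1/289

Step 1 — x − y = 9 − 5211 = -5202. Step 2 — v_17(-5202) = 2 (factor: -5202 = −(17^2 · 18); the sign does not affect v_p). Step 3 — |x − y|_17 = 17^{-2} = 1/289.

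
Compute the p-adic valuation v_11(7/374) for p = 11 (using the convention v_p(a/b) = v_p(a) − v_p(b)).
v_11(7/374) = -1

Factor powers of 11 from the numerator and denominator of the reduced fraction: 7 = 11^0 · 7 and 374 = 11^1 · 34. Apply v_p(a/b) = v_p(a) − v_p(b): v_11(7/374) = 0 − 1 = -1.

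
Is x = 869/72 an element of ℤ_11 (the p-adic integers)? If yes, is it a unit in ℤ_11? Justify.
x ∈ ℤ_11 but not a unit; v_11(x) = 1 > 0

ℤ_11 = {x ∈ ℚ_11 : v_11(x) ≥ 0} and ℤ_11^× = {x ∈ ℤ_11 : v_11(x) = 0}. Here v_11(869/72) = v_11(num) − v_11(den) = 1; compare against these criteria.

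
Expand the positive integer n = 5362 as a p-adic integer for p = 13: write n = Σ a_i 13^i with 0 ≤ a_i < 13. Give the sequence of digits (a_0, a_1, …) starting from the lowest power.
(a_0, a_1, …) = (6, 9, 5, 2)

Repeated division by 13 gives the digits low-to-high: 5362 = 6 + 9·13^1 + 5·13^2 + 2·13^3. Digit sequence: (6, 9, 5, 2).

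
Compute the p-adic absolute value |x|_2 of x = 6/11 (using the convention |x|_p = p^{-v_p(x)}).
|6/11|_2 = 1/2

Step 1 — compute v_2(x) by factoring powers of 2 out of the numerator and denominator: v_2(6/11) = 1. Step 2 — apply |x|_p = p^{-v_p(x)} = 2^{-1} = 1/2.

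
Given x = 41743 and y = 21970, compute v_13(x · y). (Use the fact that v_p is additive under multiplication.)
v_13(917093710) = 6

v_p(x) = 3 (factor: 41743 = 13^3 · 19); v_p(y) = 3 (factor: 21970 = 13^3 · 10). Additivity: v_p(xy) = v_p(x) + v_p(y) = 3 + 3 = 6. (Direct check: xy = 917093710 = 13^6 · (190).)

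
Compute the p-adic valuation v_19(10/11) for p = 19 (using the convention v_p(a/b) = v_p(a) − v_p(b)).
v_19(10/11) = 0

Factor powers of 19 from the numerator and denominator of the reduced fraction: 10 = 19^0 · 10 and 11 = 19^0 · 11. Apply v_p(a/b) = v_p(a) − v_p(b): v_19(10/11) = 0 − 0 = 0.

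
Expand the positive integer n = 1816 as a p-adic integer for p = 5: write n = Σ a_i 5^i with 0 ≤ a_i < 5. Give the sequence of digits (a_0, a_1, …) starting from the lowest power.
(a_0, a_1, …) = (1, 3, 2, 4, 2)

Repeated division by 5 gives the digits low-to-high: 1816 = 1 + 3·5^1 + 2·5^2 + 4·5^3 + 2·5^4. Digit sequence: (1, 3, 2, 4, 2).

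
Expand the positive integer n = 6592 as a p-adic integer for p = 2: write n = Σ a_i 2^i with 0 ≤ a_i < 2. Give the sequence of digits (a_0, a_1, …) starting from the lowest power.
(a_0, a_1, …) = (0, 0, 0, 0, 0, 0, 1, 1, 1, 0, 0, 1, 1)

Repeated division by 2 gives the digits low-to-high: 6592 = 1·2^6 + 1·2^7 + 1·2^8 + 1·2^11 + 1·2^12. Digit sequence: (0, 0, 0, 0, 0, 0, 1, 1, 1, 0, 0, 1, 1).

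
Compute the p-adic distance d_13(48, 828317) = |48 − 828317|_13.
d_13(48, 828317) = 1/28561

Step 1 — x − y = 48 − 828317 = -828269. Step 2 — v_13(-828269) = 4 (factor: -828269 = −(13^4 · 29); the sign does not affect v_p). Step 3 — |x − y|_13 = 13^{-4} = 1/28561.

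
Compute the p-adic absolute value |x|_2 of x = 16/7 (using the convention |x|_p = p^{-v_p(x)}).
|16/7|_2 = 1/16

Step 1 — compute v_2(x) by factoring powers of 2 out of the numerator and denominator: v_2(16/7) = 4. Step 2 — apply |x|_p = p^{-v_p(x)} = 2^{-4} = 1/16.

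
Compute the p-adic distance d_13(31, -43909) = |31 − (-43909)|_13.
d_13(31, -43909) = 1/2197

Step 1 — x − y = 31 − (-43909) = 43940. Step 2 — v_13(43940) = 3 (factor: 43940 = (13^3 · 20); the sign does not affect v_p). Step 3 — |x − y|_13 = 13^{-3} = 1/2197.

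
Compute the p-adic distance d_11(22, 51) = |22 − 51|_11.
d_11(22, 51) = 1

Step 1 — x − y = 22 − 51 = -29. Step 2 — v_11(-29) = 0 (factor: -29 = −(11^0 · 29); the sign does not affect v_p). Step 3 — |x − y|_11 = 11^{0} = 1.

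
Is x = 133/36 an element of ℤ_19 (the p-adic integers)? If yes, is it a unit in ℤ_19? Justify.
x ∈ ℤ_19 but not a unit; v_19(x) = 1 > 0

ℤ_19 = {x ∈ ℚ_19 : v_19(x) ≥ 0} and ℤ_19^× = {x ∈ ℤ_19 : v_19(x) = 0}. Here v_19(133/36) = v_19(num) − v_19(den) = 1; compare against these criteria.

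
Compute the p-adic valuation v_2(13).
v_2(13) = 0

v_2(n) is the largest exponent k such that 2^k divides n. Factor out: 13 = 2^0 · 13. (Sign doesn't affect v_p.) So v_2(13) = 0.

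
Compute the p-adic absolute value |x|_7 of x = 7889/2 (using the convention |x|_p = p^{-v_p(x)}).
|7889/2|_7 = 1/343

Step 1 — compute v_7(x) by factoring powers of 7 out of the numerator and denominator: v_7(7889/2) = 3. Step 2 — apply |x|_p = p^{-v_p(x)} = 7^{-3} = 1/343.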